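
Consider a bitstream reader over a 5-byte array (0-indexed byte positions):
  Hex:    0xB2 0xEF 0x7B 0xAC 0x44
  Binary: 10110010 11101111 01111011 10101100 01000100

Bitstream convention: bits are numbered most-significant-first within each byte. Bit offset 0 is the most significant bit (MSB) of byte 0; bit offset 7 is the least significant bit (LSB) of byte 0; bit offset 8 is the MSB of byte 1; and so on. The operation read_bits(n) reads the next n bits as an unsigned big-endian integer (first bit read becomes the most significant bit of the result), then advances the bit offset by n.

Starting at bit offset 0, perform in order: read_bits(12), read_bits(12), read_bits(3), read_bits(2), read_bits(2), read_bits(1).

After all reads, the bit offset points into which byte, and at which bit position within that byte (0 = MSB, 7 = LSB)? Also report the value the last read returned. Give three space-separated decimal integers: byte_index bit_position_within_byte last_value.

Answer: 4 0 0

Derivation:
Read 1: bits[0:12] width=12 -> value=2862 (bin 101100101110); offset now 12 = byte 1 bit 4; 28 bits remain
Read 2: bits[12:24] width=12 -> value=3963 (bin 111101111011); offset now 24 = byte 3 bit 0; 16 bits remain
Read 3: bits[24:27] width=3 -> value=5 (bin 101); offset now 27 = byte 3 bit 3; 13 bits remain
Read 4: bits[27:29] width=2 -> value=1 (bin 01); offset now 29 = byte 3 bit 5; 11 bits remain
Read 5: bits[29:31] width=2 -> value=2 (bin 10); offset now 31 = byte 3 bit 7; 9 bits remain
Read 6: bits[31:32] width=1 -> value=0 (bin 0); offset now 32 = byte 4 bit 0; 8 bits remain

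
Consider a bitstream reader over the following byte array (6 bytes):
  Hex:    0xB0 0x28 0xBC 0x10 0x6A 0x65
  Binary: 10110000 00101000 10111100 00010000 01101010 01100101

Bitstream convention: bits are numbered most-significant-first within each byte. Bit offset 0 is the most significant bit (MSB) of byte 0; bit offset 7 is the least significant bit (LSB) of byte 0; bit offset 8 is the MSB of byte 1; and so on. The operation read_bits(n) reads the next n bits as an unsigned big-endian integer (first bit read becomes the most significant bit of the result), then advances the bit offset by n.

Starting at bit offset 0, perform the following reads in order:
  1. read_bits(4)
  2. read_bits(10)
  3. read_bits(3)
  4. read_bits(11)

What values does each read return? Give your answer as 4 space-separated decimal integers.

Read 1: bits[0:4] width=4 -> value=11 (bin 1011); offset now 4 = byte 0 bit 4; 44 bits remain
Read 2: bits[4:14] width=10 -> value=10 (bin 0000001010); offset now 14 = byte 1 bit 6; 34 bits remain
Read 3: bits[14:17] width=3 -> value=1 (bin 001); offset now 17 = byte 2 bit 1; 31 bits remain
Read 4: bits[17:28] width=11 -> value=961 (bin 01111000001); offset now 28 = byte 3 bit 4; 20 bits remain

Answer: 11 10 1 961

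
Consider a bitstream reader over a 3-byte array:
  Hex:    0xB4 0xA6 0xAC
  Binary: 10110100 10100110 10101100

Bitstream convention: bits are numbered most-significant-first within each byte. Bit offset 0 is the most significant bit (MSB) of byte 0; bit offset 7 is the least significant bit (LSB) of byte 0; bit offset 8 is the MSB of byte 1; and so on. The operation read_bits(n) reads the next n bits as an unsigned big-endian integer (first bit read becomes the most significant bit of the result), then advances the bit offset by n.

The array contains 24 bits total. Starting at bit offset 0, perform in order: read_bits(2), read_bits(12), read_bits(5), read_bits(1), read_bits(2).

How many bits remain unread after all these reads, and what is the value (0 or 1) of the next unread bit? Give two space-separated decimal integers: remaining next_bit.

Answer: 2 0

Derivation:
Read 1: bits[0:2] width=2 -> value=2 (bin 10); offset now 2 = byte 0 bit 2; 22 bits remain
Read 2: bits[2:14] width=12 -> value=3369 (bin 110100101001); offset now 14 = byte 1 bit 6; 10 bits remain
Read 3: bits[14:19] width=5 -> value=21 (bin 10101); offset now 19 = byte 2 bit 3; 5 bits remain
Read 4: bits[19:20] width=1 -> value=0 (bin 0); offset now 20 = byte 2 bit 4; 4 bits remain
Read 5: bits[20:22] width=2 -> value=3 (bin 11); offset now 22 = byte 2 bit 6; 2 bits remain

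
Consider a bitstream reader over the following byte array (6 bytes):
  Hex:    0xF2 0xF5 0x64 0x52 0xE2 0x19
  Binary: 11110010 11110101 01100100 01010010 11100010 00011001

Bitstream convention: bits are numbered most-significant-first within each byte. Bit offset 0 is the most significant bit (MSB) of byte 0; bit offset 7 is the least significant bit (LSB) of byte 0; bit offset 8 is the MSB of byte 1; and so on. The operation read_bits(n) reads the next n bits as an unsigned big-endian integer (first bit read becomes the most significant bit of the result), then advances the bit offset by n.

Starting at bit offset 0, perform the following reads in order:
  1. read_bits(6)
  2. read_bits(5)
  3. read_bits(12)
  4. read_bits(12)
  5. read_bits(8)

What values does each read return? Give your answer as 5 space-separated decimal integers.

Read 1: bits[0:6] width=6 -> value=60 (bin 111100); offset now 6 = byte 0 bit 6; 42 bits remain
Read 2: bits[6:11] width=5 -> value=23 (bin 10111); offset now 11 = byte 1 bit 3; 37 bits remain
Read 3: bits[11:23] width=12 -> value=2738 (bin 101010110010); offset now 23 = byte 2 bit 7; 25 bits remain
Read 4: bits[23:35] width=12 -> value=663 (bin 001010010111); offset now 35 = byte 4 bit 3; 13 bits remain
Read 5: bits[35:43] width=8 -> value=16 (bin 00010000); offset now 43 = byte 5 bit 3; 5 bits remain

Answer: 60 23 2738 663 16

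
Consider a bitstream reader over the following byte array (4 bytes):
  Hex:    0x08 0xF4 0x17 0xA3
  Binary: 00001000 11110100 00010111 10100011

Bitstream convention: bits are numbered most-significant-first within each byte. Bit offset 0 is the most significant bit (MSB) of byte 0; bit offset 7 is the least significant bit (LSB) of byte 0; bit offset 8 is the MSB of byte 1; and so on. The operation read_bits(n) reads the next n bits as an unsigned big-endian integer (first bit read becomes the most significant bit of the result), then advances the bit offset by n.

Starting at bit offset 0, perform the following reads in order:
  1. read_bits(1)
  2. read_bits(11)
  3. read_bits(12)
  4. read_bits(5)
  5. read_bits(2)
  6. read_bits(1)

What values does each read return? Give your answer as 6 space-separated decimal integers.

Answer: 0 143 1047 20 1 1

Derivation:
Read 1: bits[0:1] width=1 -> value=0 (bin 0); offset now 1 = byte 0 bit 1; 31 bits remain
Read 2: bits[1:12] width=11 -> value=143 (bin 00010001111); offset now 12 = byte 1 bit 4; 20 bits remain
Read 3: bits[12:24] width=12 -> value=1047 (bin 010000010111); offset now 24 = byte 3 bit 0; 8 bits remain
Read 4: bits[24:29] width=5 -> value=20 (bin 10100); offset now 29 = byte 3 bit 5; 3 bits remain
Read 5: bits[29:31] width=2 -> value=1 (bin 01); offset now 31 = byte 3 bit 7; 1 bits remain
Read 6: bits[31:32] width=1 -> value=1 (bin 1); offset now 32 = byte 4 bit 0; 0 bits remain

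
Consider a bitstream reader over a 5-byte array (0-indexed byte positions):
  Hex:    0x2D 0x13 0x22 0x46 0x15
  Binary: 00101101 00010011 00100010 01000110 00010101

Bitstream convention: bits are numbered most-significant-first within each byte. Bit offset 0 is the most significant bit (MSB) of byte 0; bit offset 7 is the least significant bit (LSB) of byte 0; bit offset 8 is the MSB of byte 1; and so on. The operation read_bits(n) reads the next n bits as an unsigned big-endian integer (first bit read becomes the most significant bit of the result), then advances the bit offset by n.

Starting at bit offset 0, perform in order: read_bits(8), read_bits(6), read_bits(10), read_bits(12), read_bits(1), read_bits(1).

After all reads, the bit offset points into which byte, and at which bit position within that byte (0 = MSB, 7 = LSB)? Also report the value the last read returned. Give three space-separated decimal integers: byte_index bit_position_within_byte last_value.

Read 1: bits[0:8] width=8 -> value=45 (bin 00101101); offset now 8 = byte 1 bit 0; 32 bits remain
Read 2: bits[8:14] width=6 -> value=4 (bin 000100); offset now 14 = byte 1 bit 6; 26 bits remain
Read 3: bits[14:24] width=10 -> value=802 (bin 1100100010); offset now 24 = byte 3 bit 0; 16 bits remain
Read 4: bits[24:36] width=12 -> value=1121 (bin 010001100001); offset now 36 = byte 4 bit 4; 4 bits remain
Read 5: bits[36:37] width=1 -> value=0 (bin 0); offset now 37 = byte 4 bit 5; 3 bits remain
Read 6: bits[37:38] width=1 -> value=1 (bin 1); offset now 38 = byte 4 bit 6; 2 bits remain

Answer: 4 6 1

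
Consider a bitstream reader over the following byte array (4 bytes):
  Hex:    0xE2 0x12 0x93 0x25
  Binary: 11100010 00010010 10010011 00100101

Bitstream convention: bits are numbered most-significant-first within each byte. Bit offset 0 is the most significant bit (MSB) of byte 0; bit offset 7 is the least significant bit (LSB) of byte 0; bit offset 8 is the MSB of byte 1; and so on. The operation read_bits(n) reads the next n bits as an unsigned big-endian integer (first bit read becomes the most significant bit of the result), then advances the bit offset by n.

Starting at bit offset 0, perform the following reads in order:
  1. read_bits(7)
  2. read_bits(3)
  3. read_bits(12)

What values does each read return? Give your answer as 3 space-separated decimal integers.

Read 1: bits[0:7] width=7 -> value=113 (bin 1110001); offset now 7 = byte 0 bit 7; 25 bits remain
Read 2: bits[7:10] width=3 -> value=0 (bin 000); offset now 10 = byte 1 bit 2; 22 bits remain
Read 3: bits[10:22] width=12 -> value=1188 (bin 010010100100); offset now 22 = byte 2 bit 6; 10 bits remain

Answer: 113 0 1188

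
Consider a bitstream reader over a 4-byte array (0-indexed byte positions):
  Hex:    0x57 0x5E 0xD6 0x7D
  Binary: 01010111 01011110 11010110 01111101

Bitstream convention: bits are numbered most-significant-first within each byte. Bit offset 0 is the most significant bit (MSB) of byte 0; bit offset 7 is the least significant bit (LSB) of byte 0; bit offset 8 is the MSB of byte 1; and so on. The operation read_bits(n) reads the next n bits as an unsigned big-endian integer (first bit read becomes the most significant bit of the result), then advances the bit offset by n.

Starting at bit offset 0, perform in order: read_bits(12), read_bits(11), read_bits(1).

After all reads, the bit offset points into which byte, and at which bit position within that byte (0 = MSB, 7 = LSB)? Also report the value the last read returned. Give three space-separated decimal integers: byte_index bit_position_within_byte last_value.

Read 1: bits[0:12] width=12 -> value=1397 (bin 010101110101); offset now 12 = byte 1 bit 4; 20 bits remain
Read 2: bits[12:23] width=11 -> value=1899 (bin 11101101011); offset now 23 = byte 2 bit 7; 9 bits remain
Read 3: bits[23:24] width=1 -> value=0 (bin 0); offset now 24 = byte 3 bit 0; 8 bits remain

Answer: 3 0 0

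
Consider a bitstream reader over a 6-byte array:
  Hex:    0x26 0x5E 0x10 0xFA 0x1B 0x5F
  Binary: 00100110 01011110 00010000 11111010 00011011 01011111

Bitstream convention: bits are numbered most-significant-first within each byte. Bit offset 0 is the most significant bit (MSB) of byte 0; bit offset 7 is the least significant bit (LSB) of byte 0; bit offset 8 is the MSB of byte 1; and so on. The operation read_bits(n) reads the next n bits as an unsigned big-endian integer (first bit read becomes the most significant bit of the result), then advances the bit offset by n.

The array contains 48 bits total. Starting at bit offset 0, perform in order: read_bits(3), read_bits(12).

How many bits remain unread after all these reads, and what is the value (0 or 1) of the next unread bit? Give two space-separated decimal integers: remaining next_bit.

Read 1: bits[0:3] width=3 -> value=1 (bin 001); offset now 3 = byte 0 bit 3; 45 bits remain
Read 2: bits[3:15] width=12 -> value=815 (bin 001100101111); offset now 15 = byte 1 bit 7; 33 bits remain

Answer: 33 0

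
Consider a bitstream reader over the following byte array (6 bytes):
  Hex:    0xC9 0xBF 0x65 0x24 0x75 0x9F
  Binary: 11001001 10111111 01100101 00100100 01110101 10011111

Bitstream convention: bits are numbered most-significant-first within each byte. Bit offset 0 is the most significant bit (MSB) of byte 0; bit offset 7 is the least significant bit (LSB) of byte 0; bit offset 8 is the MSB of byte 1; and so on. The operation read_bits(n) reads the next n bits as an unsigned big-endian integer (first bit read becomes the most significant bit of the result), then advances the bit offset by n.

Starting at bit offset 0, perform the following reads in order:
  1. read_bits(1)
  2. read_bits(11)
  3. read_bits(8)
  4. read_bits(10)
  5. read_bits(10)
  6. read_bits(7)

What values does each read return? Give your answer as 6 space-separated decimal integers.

Read 1: bits[0:1] width=1 -> value=1 (bin 1); offset now 1 = byte 0 bit 1; 47 bits remain
Read 2: bits[1:12] width=11 -> value=1179 (bin 10010011011); offset now 12 = byte 1 bit 4; 36 bits remain
Read 3: bits[12:20] width=8 -> value=246 (bin 11110110); offset now 20 = byte 2 bit 4; 28 bits remain
Read 4: bits[20:30] width=10 -> value=329 (bin 0101001001); offset now 30 = byte 3 bit 6; 18 bits remain
Read 5: bits[30:40] width=10 -> value=117 (bin 0001110101); offset now 40 = byte 5 bit 0; 8 bits remain
Read 6: bits[40:47] width=7 -> value=79 (bin 1001111); offset now 47 = byte 5 bit 7; 1 bits remain

Answer: 1 1179 246 329 117 79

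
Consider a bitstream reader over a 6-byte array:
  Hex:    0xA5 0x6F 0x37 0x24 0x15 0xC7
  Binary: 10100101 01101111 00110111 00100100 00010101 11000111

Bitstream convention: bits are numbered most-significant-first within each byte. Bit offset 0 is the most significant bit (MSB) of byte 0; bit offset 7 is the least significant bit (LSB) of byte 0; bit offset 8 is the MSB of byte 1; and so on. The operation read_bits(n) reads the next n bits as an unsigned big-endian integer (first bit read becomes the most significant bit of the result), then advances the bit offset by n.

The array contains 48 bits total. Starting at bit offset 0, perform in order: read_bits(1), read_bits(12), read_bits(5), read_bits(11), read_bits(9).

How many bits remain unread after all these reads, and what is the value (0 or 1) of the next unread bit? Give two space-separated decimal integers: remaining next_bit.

Read 1: bits[0:1] width=1 -> value=1 (bin 1); offset now 1 = byte 0 bit 1; 47 bits remain
Read 2: bits[1:13] width=12 -> value=1197 (bin 010010101101); offset now 13 = byte 1 bit 5; 35 bits remain
Read 3: bits[13:18] width=5 -> value=28 (bin 11100); offset now 18 = byte 2 bit 2; 30 bits remain
Read 4: bits[18:29] width=11 -> value=1764 (bin 11011100100); offset now 29 = byte 3 bit 5; 19 bits remain
Read 5: bits[29:38] width=9 -> value=261 (bin 100000101); offset now 38 = byte 4 bit 6; 10 bits remain

Answer: 10 0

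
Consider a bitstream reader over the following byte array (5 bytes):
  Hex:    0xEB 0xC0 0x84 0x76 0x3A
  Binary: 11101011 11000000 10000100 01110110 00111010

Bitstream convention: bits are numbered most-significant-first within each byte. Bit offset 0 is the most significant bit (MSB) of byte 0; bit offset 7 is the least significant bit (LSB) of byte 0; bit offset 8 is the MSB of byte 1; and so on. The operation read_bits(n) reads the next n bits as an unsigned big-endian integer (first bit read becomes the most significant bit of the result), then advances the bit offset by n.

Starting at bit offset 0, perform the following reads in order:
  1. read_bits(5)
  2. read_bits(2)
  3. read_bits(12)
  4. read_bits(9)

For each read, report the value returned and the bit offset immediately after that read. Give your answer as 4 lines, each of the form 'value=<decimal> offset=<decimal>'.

Answer: value=29 offset=5
value=1 offset=7
value=3588 offset=19
value=71 offset=28

Derivation:
Read 1: bits[0:5] width=5 -> value=29 (bin 11101); offset now 5 = byte 0 bit 5; 35 bits remain
Read 2: bits[5:7] width=2 -> value=1 (bin 01); offset now 7 = byte 0 bit 7; 33 bits remain
Read 3: bits[7:19] width=12 -> value=3588 (bin 111000000100); offset now 19 = byte 2 bit 3; 21 bits remain
Read 4: bits[19:28] width=9 -> value=71 (bin 001000111); offset now 28 = byte 3 bit 4; 12 bits remain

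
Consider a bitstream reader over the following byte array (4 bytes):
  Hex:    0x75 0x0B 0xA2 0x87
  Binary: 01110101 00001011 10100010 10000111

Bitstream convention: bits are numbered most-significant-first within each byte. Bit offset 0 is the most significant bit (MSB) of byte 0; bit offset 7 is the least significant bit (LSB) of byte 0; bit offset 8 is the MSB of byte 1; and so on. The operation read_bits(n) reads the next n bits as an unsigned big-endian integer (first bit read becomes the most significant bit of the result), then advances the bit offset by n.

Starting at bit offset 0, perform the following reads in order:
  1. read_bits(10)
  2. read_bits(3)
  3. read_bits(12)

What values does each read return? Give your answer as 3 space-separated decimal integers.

Answer: 468 1 1861

Derivation:
Read 1: bits[0:10] width=10 -> value=468 (bin 0111010100); offset now 10 = byte 1 bit 2; 22 bits remain
Read 2: bits[10:13] width=3 -> value=1 (bin 001); offset now 13 = byte 1 bit 5; 19 bits remain
Read 3: bits[13:25] width=12 -> value=1861 (bin 011101000101); offset now 25 = byte 3 bit 1; 7 bits remain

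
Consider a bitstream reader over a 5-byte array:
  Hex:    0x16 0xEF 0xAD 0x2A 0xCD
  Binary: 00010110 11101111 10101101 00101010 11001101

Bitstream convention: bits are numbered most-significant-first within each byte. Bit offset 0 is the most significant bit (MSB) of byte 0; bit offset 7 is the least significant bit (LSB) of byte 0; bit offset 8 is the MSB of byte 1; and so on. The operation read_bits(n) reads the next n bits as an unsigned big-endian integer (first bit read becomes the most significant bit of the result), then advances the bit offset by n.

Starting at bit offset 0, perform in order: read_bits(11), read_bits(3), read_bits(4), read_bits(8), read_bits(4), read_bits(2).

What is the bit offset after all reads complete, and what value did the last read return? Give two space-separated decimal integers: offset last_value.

Answer: 32 2

Derivation:
Read 1: bits[0:11] width=11 -> value=183 (bin 00010110111); offset now 11 = byte 1 bit 3; 29 bits remain
Read 2: bits[11:14] width=3 -> value=3 (bin 011); offset now 14 = byte 1 bit 6; 26 bits remain
Read 3: bits[14:18] width=4 -> value=14 (bin 1110); offset now 18 = byte 2 bit 2; 22 bits remain
Read 4: bits[18:26] width=8 -> value=180 (bin 10110100); offset now 26 = byte 3 bit 2; 14 bits remain
Read 5: bits[26:30] width=4 -> value=10 (bin 1010); offset now 30 = byte 3 bit 6; 10 bits remain
Read 6: bits[30:32] width=2 -> value=2 (bin 10); offset now 32 = byte 4 bit 0; 8 bits remain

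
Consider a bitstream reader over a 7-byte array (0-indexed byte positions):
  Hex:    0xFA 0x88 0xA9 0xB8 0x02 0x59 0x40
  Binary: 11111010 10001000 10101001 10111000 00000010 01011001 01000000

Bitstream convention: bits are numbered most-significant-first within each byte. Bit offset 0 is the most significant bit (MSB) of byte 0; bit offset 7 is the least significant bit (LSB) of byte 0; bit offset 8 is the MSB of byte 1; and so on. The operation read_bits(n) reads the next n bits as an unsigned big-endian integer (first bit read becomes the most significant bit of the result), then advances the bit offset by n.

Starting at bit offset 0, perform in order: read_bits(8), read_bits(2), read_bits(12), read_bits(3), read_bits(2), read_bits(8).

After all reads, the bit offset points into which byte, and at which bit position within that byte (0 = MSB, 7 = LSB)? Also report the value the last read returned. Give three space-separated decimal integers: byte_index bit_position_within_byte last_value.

Read 1: bits[0:8] width=8 -> value=250 (bin 11111010); offset now 8 = byte 1 bit 0; 48 bits remain
Read 2: bits[8:10] width=2 -> value=2 (bin 10); offset now 10 = byte 1 bit 2; 46 bits remain
Read 3: bits[10:22] width=12 -> value=554 (bin 001000101010); offset now 22 = byte 2 bit 6; 34 bits remain
Read 4: bits[22:25] width=3 -> value=3 (bin 011); offset now 25 = byte 3 bit 1; 31 bits remain
Read 5: bits[25:27] width=2 -> value=1 (bin 01); offset now 27 = byte 3 bit 3; 29 bits remain
Read 6: bits[27:35] width=8 -> value=192 (bin 11000000); offset now 35 = byte 4 bit 3; 21 bits remain

Answer: 4 3 192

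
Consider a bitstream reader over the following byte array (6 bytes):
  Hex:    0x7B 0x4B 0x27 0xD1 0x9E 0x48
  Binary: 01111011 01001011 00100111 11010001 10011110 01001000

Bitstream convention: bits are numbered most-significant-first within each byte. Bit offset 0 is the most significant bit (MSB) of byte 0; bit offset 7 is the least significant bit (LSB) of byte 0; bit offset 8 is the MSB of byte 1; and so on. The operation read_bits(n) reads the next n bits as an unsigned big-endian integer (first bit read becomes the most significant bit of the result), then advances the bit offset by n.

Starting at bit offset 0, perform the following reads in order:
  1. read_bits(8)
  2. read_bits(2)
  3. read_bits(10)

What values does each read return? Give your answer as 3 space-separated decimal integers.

Answer: 123 1 178

Derivation:
Read 1: bits[0:8] width=8 -> value=123 (bin 01111011); offset now 8 = byte 1 bit 0; 40 bits remain
Read 2: bits[8:10] width=2 -> value=1 (bin 01); offset now 10 = byte 1 bit 2; 38 bits remain
Read 3: bits[10:20] width=10 -> value=178 (bin 0010110010); offset now 20 = byte 2 bit 4; 28 bits remain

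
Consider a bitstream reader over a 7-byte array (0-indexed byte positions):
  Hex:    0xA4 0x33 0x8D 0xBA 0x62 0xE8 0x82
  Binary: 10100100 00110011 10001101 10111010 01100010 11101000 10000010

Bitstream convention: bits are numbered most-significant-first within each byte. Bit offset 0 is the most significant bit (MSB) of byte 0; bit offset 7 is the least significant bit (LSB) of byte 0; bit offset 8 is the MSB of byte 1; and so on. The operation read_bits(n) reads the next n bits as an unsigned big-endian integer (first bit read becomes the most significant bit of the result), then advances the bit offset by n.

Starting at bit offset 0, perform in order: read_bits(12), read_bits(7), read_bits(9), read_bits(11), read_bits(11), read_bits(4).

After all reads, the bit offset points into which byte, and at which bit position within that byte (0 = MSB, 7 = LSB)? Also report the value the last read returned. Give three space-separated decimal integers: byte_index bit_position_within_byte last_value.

Read 1: bits[0:12] width=12 -> value=2627 (bin 101001000011); offset now 12 = byte 1 bit 4; 44 bits remain
Read 2: bits[12:19] width=7 -> value=28 (bin 0011100); offset now 19 = byte 2 bit 3; 37 bits remain
Read 3: bits[19:28] width=9 -> value=219 (bin 011011011); offset now 28 = byte 3 bit 4; 28 bits remain
Read 4: bits[28:39] width=11 -> value=1329 (bin 10100110001); offset now 39 = byte 4 bit 7; 17 bits remain
Read 5: bits[39:50] width=11 -> value=930 (bin 01110100010); offset now 50 = byte 6 bit 2; 6 bits remain
Read 6: bits[50:54] width=4 -> value=0 (bin 0000); offset now 54 = byte 6 bit 6; 2 bits remain

Answer: 6 6 0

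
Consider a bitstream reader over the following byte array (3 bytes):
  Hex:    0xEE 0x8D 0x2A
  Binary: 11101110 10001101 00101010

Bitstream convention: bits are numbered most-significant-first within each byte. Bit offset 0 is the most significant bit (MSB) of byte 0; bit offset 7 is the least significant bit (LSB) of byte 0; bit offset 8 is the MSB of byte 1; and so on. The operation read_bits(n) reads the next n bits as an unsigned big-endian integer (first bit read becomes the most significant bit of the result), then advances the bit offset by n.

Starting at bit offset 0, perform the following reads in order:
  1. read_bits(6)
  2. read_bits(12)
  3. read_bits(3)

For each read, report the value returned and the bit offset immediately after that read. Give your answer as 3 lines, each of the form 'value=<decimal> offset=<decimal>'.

Answer: value=59 offset=6
value=2612 offset=18
value=5 offset=21

Derivation:
Read 1: bits[0:6] width=6 -> value=59 (bin 111011); offset now 6 = byte 0 bit 6; 18 bits remain
Read 2: bits[6:18] width=12 -> value=2612 (bin 101000110100); offset now 18 = byte 2 bit 2; 6 bits remain
Read 3: bits[18:21] width=3 -> value=5 (bin 101); offset now 21 = byte 2 bit 5; 3 bits remain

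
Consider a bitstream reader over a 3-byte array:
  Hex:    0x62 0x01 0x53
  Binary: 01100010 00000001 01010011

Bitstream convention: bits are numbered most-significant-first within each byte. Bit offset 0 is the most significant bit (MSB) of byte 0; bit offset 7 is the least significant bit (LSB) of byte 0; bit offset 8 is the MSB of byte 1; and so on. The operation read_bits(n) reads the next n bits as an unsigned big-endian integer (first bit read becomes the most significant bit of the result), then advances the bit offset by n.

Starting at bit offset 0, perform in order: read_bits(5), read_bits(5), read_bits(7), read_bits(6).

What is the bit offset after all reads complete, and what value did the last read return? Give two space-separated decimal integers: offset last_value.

Read 1: bits[0:5] width=5 -> value=12 (bin 01100); offset now 5 = byte 0 bit 5; 19 bits remain
Read 2: bits[5:10] width=5 -> value=8 (bin 01000); offset now 10 = byte 1 bit 2; 14 bits remain
Read 3: bits[10:17] width=7 -> value=2 (bin 0000010); offset now 17 = byte 2 bit 1; 7 bits remain
Read 4: bits[17:23] width=6 -> value=41 (bin 101001); offset now 23 = byte 2 bit 7; 1 bits remain

Answer: 23 41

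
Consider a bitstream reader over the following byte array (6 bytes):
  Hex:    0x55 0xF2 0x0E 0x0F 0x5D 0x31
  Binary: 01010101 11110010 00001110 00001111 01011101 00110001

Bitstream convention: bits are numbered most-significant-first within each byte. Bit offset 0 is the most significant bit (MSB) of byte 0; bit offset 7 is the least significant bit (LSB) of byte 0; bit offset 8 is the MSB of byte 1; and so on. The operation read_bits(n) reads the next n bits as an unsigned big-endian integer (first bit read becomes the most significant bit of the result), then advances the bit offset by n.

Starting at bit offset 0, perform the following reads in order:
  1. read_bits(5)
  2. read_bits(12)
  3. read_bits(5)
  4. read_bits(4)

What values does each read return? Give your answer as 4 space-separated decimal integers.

Answer: 10 3044 3 8

Derivation:
Read 1: bits[0:5] width=5 -> value=10 (bin 01010); offset now 5 = byte 0 bit 5; 43 bits remain
Read 2: bits[5:17] width=12 -> value=3044 (bin 101111100100); offset now 17 = byte 2 bit 1; 31 bits remain
Read 3: bits[17:22] width=5 -> value=3 (bin 00011); offset now 22 = byte 2 bit 6; 26 bits remain
Read 4: bits[22:26] width=4 -> value=8 (bin 1000); offset now 26 = byte 3 bit 2; 22 bits remain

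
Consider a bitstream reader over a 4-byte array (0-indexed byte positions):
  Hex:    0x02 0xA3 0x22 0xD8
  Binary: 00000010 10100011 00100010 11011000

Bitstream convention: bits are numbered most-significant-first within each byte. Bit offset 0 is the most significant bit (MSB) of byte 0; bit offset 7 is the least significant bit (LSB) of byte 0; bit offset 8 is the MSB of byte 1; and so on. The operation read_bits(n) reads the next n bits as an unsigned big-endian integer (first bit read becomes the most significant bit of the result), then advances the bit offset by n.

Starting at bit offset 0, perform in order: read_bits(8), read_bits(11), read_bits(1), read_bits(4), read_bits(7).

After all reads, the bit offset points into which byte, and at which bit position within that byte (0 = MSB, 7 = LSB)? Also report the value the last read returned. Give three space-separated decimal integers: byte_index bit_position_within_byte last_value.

Read 1: bits[0:8] width=8 -> value=2 (bin 00000010); offset now 8 = byte 1 bit 0; 24 bits remain
Read 2: bits[8:19] width=11 -> value=1305 (bin 10100011001); offset now 19 = byte 2 bit 3; 13 bits remain
Read 3: bits[19:20] width=1 -> value=0 (bin 0); offset now 20 = byte 2 bit 4; 12 bits remain
Read 4: bits[20:24] width=4 -> value=2 (bin 0010); offset now 24 = byte 3 bit 0; 8 bits remain
Read 5: bits[24:31] width=7 -> value=108 (bin 1101100); offset now 31 = byte 3 bit 7; 1 bits remain

Answer: 3 7 108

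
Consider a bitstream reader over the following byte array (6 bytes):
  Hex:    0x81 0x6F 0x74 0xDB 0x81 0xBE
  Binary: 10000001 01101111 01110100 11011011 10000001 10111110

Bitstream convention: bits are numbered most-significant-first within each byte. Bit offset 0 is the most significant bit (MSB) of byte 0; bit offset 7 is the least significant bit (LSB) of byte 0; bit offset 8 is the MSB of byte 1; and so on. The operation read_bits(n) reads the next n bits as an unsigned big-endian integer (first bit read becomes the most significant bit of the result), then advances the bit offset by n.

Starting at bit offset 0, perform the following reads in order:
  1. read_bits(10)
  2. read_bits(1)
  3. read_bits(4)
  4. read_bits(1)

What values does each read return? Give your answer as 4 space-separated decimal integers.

Answer: 517 1 7 1

Derivation:
Read 1: bits[0:10] width=10 -> value=517 (bin 1000000101); offset now 10 = byte 1 bit 2; 38 bits remain
Read 2: bits[10:11] width=1 -> value=1 (bin 1); offset now 11 = byte 1 bit 3; 37 bits remain
Read 3: bits[11:15] width=4 -> value=7 (bin 0111); offset now 15 = byte 1 bit 7; 33 bits remain
Read 4: bits[15:16] width=1 -> value=1 (bin 1); offset now 16 = byte 2 bit 0; 32 bits remain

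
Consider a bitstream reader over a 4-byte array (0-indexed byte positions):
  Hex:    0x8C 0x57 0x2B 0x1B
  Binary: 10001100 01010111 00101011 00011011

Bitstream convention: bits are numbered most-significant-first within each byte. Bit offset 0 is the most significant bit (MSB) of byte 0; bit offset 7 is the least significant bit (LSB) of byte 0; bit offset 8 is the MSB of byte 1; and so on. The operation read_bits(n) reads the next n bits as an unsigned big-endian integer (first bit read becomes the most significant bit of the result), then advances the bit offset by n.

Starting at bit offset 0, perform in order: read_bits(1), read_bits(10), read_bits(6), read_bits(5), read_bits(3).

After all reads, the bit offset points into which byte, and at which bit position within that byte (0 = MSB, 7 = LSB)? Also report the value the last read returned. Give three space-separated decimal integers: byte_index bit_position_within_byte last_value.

Answer: 3 1 6

Derivation:
Read 1: bits[0:1] width=1 -> value=1 (bin 1); offset now 1 = byte 0 bit 1; 31 bits remain
Read 2: bits[1:11] width=10 -> value=98 (bin 0001100010); offset now 11 = byte 1 bit 3; 21 bits remain
Read 3: bits[11:17] width=6 -> value=46 (bin 101110); offset now 17 = byte 2 bit 1; 15 bits remain
Read 4: bits[17:22] width=5 -> value=10 (bin 01010); offset now 22 = byte 2 bit 6; 10 bits remain
Read 5: bits[22:25] width=3 -> value=6 (bin 110); offset now 25 = byte 3 bit 1; 7 bits remain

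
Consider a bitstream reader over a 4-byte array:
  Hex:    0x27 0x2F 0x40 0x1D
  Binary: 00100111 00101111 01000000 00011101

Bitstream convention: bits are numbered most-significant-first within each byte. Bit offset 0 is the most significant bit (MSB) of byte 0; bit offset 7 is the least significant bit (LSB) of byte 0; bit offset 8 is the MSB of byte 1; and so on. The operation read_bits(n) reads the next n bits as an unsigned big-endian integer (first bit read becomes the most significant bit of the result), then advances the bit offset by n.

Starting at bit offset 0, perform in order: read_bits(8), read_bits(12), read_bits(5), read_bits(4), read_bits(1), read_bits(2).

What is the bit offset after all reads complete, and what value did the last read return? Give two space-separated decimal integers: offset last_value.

Answer: 32 1

Derivation:
Read 1: bits[0:8] width=8 -> value=39 (bin 00100111); offset now 8 = byte 1 bit 0; 24 bits remain
Read 2: bits[8:20] width=12 -> value=756 (bin 001011110100); offset now 20 = byte 2 bit 4; 12 bits remain
Read 3: bits[20:25] width=5 -> value=0 (bin 00000); offset now 25 = byte 3 bit 1; 7 bits remain
Read 4: bits[25:29] width=4 -> value=3 (bin 0011); offset now 29 = byte 3 bit 5; 3 bits remain
Read 5: bits[29:30] width=1 -> value=1 (bin 1); offset now 30 = byte 3 bit 6; 2 bits remain
Read 6: bits[30:32] width=2 -> value=1 (bin 01); offset now 32 = byte 4 bit 0; 0 bits remain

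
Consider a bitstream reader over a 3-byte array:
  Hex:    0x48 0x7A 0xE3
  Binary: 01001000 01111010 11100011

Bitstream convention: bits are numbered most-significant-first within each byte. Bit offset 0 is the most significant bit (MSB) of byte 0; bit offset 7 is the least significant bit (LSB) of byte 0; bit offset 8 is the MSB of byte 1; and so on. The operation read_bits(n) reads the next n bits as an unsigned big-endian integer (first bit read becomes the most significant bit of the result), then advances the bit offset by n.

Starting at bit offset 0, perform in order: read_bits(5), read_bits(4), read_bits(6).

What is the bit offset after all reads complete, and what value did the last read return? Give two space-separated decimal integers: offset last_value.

Read 1: bits[0:5] width=5 -> value=9 (bin 01001); offset now 5 = byte 0 bit 5; 19 bits remain
Read 2: bits[5:9] width=4 -> value=0 (bin 0000); offset now 9 = byte 1 bit 1; 15 bits remain
Read 3: bits[9:15] width=6 -> value=61 (bin 111101); offset now 15 = byte 1 bit 7; 9 bits remain

Answer: 15 61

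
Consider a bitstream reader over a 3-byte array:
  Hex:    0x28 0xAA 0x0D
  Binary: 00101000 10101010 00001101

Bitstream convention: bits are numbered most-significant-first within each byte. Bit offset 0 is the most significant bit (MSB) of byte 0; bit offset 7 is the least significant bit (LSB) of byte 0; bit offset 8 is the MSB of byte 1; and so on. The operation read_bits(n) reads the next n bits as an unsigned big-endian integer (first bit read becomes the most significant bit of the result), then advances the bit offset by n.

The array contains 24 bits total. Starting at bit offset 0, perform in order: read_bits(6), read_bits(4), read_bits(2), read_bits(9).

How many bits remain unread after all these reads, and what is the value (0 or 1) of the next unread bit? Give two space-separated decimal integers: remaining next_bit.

Answer: 3 1

Derivation:
Read 1: bits[0:6] width=6 -> value=10 (bin 001010); offset now 6 = byte 0 bit 6; 18 bits remain
Read 2: bits[6:10] width=4 -> value=2 (bin 0010); offset now 10 = byte 1 bit 2; 14 bits remain
Read 3: bits[10:12] width=2 -> value=2 (bin 10); offset now 12 = byte 1 bit 4; 12 bits remain
Read 4: bits[12:21] width=9 -> value=321 (bin 101000001); offset now 21 = byte 2 bit 5; 3 bits remain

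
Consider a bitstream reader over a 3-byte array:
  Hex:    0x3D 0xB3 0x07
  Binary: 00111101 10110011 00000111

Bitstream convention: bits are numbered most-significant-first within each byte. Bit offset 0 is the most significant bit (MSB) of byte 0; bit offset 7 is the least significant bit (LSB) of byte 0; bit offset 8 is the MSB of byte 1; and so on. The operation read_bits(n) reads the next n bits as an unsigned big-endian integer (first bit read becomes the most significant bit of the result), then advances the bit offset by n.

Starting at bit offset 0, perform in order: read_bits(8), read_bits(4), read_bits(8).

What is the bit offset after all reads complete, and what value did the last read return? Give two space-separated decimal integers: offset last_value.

Answer: 20 48

Derivation:
Read 1: bits[0:8] width=8 -> value=61 (bin 00111101); offset now 8 = byte 1 bit 0; 16 bits remain
Read 2: bits[8:12] width=4 -> value=11 (bin 1011); offset now 12 = byte 1 bit 4; 12 bits remain
Read 3: bits[12:20] width=8 -> value=48 (bin 00110000); offset now 20 = byte 2 bit 4; 4 bits remain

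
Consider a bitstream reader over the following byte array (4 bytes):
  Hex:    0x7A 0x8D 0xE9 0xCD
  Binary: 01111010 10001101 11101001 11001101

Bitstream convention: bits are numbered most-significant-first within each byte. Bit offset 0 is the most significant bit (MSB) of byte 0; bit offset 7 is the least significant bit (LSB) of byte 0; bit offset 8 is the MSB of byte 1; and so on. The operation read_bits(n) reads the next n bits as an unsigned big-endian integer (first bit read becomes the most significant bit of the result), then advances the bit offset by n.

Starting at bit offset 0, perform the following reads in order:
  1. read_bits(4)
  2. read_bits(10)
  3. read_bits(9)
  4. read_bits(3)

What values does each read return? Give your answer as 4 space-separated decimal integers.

Answer: 7 675 244 7

Derivation:
Read 1: bits[0:4] width=4 -> value=7 (bin 0111); offset now 4 = byte 0 bit 4; 28 bits remain
Read 2: bits[4:14] width=10 -> value=675 (bin 1010100011); offset now 14 = byte 1 bit 6; 18 bits remain
Read 3: bits[14:23] width=9 -> value=244 (bin 011110100); offset now 23 = byte 2 bit 7; 9 bits remain
Read 4: bits[23:26] width=3 -> value=7 (bin 111); offset now 26 = byte 3 bit 2; 6 bits remain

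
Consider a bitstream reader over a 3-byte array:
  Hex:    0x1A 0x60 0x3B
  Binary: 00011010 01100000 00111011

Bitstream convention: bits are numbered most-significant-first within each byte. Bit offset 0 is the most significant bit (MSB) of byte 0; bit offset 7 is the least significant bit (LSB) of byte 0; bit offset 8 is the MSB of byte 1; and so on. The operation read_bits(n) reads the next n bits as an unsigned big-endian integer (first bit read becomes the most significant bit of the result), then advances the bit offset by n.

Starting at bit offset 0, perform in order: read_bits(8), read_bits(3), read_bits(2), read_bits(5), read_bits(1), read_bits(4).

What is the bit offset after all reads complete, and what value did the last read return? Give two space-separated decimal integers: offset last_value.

Answer: 23 13

Derivation:
Read 1: bits[0:8] width=8 -> value=26 (bin 00011010); offset now 8 = byte 1 bit 0; 16 bits remain
Read 2: bits[8:11] width=3 -> value=3 (bin 011); offset now 11 = byte 1 bit 3; 13 bits remain
Read 3: bits[11:13] width=2 -> value=0 (bin 00); offset now 13 = byte 1 bit 5; 11 bits remain
Read 4: bits[13:18] width=5 -> value=0 (bin 00000); offset now 18 = byte 2 bit 2; 6 bits remain
Read 5: bits[18:19] width=1 -> value=1 (bin 1); offset now 19 = byte 2 bit 3; 5 bits remain
Read 6: bits[19:23] width=4 -> value=13 (bin 1101); offset now 23 = byte 2 bit 7; 1 bits remain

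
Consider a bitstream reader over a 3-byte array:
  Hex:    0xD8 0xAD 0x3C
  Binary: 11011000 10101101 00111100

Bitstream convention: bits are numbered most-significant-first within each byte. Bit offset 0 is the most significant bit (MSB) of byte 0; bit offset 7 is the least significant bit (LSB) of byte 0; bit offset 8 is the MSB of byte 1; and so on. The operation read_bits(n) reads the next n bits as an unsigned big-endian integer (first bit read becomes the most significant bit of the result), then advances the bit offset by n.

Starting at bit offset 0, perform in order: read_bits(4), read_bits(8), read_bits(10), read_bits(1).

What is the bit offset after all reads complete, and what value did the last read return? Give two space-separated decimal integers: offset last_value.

Read 1: bits[0:4] width=4 -> value=13 (bin 1101); offset now 4 = byte 0 bit 4; 20 bits remain
Read 2: bits[4:12] width=8 -> value=138 (bin 10001010); offset now 12 = byte 1 bit 4; 12 bits remain
Read 3: bits[12:22] width=10 -> value=847 (bin 1101001111); offset now 22 = byte 2 bit 6; 2 bits remain
Read 4: bits[22:23] width=1 -> value=0 (bin 0); offset now 23 = byte 2 bit 7; 1 bits remain

Answer: 23 0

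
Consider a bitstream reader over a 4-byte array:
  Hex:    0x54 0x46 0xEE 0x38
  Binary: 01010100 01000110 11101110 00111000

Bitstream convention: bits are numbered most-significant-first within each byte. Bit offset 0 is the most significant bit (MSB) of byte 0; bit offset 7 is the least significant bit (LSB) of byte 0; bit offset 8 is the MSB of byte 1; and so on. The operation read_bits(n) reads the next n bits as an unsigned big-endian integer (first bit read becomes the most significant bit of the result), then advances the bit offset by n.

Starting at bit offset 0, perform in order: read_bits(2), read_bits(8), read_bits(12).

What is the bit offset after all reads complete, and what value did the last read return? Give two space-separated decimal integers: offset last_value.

Answer: 22 443

Derivation:
Read 1: bits[0:2] width=2 -> value=1 (bin 01); offset now 2 = byte 0 bit 2; 30 bits remain
Read 2: bits[2:10] width=8 -> value=81 (bin 01010001); offset now 10 = byte 1 bit 2; 22 bits remain
Read 3: bits[10:22] width=12 -> value=443 (bin 000110111011); offset now 22 = byte 2 bit 6; 10 bits remain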